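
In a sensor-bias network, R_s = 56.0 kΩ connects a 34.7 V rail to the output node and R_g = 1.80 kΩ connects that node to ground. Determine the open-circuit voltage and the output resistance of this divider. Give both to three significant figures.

V_th = 1.08 V, R_th = 1.74 kΩ

V_th is the open-circuit tap voltage: 34.7 × 1.80/(56.0 + 1.80) = 1.08 V.
With the supply zeroed, R_s and R_g appear in parallel from the tap: R_th = R_s‖R_g = (56.0 × 1.80)/57.80 = 1.74 kΩ.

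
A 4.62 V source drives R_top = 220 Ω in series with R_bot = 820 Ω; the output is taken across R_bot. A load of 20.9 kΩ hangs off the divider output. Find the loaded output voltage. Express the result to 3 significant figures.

The load sits in parallel with R_bot: R_bot‖R_L = (820 × 20900) / (820 + 20900) = 789.0 Ω.
V_out = 4.62 × 789.0 / (220 + 789.0) = 4.62 × 789.0/1009 = 3.61 V.

V_out ≈ 3.61 V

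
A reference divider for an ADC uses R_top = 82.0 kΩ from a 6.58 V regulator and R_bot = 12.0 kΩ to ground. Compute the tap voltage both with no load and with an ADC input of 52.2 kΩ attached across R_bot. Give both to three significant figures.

Open-circuit: V = 6.58 × 12.0/(82.0 + 12.0) = 0.840 V.
With the load, R_bot becomes R_bot‖R_L = 9.757 kΩ, so V = 6.58 × 9.757/91.76 = 0.700 V.

Unloaded: 0.840 V; loaded: 0.700 V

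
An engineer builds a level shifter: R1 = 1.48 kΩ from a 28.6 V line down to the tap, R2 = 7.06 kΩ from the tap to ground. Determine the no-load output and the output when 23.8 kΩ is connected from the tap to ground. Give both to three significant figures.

Unloaded: 23.6 V; loaded: 22.5 V

Open-circuit: V = 28.6 × 7.06/(1.48 + 7.06) = 23.6 V.
With the load, R2 becomes R2‖R_L = 5.445 kΩ, so V = 28.6 × 5.445/6.925 = 22.5 V.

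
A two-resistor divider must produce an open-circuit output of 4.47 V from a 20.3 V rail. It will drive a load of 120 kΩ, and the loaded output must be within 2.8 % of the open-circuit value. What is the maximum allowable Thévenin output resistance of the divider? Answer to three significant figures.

Loading drop = R_th/(R_th + R_L) ≤ 0.0280, so R_th ≤ R_L · ε/(1−ε) = 120 kΩ × 0.0280/0.9720 = 3.46 kΩ.

R_th ≤ 3.46 kΩ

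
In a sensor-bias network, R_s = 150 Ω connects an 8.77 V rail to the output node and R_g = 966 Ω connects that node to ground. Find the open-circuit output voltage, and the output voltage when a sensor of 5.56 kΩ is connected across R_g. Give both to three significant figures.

Unloaded: 7.59 V; loaded: 7.42 V

Open-circuit: V = 8.77 × 966/(150 + 966) = 7.59 V.
With the load, R_g becomes R_g‖R_L = 823.0 Ω, so V = 8.77 × 823.0/973.0 = 7.42 V.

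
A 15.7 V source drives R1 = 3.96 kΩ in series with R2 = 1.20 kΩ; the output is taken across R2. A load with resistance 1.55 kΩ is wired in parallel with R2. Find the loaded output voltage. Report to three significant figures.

The load sits in parallel with R2: R2‖R_L = (1.20 × 1.55) / (1.20 + 1.55) = 0.6764 kΩ.
V_out = 15.7 × 0.6764 / (3.96 + 0.6764) = 15.7 × 0.6764/4.636 = 2.29 V.
(Unloaded it would have been 3.65 V.)

V_out ≈ 2.29 V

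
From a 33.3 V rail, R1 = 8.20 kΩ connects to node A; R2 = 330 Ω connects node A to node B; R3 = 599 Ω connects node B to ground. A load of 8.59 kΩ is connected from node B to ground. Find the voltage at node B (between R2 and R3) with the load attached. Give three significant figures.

At node B, R3 is in parallel with the load: R3‖R_L = 560.0 Ω.
Below node A the resistance is R2 + (R3‖R_L) = 890.0 Ω, so V_A = 33.3 × 890.0/9090 = 3.260 V.
Then V_B = V_A × (R3‖R_L)/(R2 + R3‖R_L) = 3.260 × 560.0/890.0 = 2.05 V.

V ≈ 2.05 V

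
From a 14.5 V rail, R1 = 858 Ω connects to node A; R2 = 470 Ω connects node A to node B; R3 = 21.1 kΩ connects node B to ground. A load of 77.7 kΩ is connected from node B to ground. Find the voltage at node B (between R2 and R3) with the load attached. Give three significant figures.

V ≈ 13.4 V

At node B, R3 is in parallel with the load: R3‖R_L = 16590 Ω.
Below node A the resistance is R2 + (R3‖R_L) = 17060 Ω, so V_A = 14.5 × 17060/17920 = 13.81 V.
Then V_B = V_A × (R3‖R_L)/(R2 + R3‖R_L) = 13.81 × 16590/17060 = 13.4 V.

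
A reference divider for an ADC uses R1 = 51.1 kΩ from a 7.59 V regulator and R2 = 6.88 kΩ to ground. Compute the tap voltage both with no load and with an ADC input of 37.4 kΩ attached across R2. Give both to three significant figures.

Unloaded: 0.901 V; loaded: 0.775 V

Open-circuit: V = 7.59 × 6.88/(51.1 + 6.88) = 0.901 V.
With the load, R2 becomes R2‖R_L = 5.811 kΩ, so V = 7.59 × 5.811/56.91 = 0.775 V.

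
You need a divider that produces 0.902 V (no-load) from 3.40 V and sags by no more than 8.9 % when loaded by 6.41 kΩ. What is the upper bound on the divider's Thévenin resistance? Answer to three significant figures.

Loading drop = R_th/(R_th + R_L) ≤ 0.0890, so R_th ≤ R_L · ε/(1−ε) = 6.41 kΩ × 0.0890/0.9110 = 626 Ω.
(Any R1, R2 with R2/(R1+R2) = 0.265 and R1‖R2 ≤ 626 Ω will meet the spec.)

R_th ≤ 626 Ω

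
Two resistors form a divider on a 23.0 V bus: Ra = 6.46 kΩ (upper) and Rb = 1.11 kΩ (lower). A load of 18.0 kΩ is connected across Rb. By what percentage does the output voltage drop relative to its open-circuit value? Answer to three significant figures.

The divider's output (Thévenin) resistance is Ra‖Rb = 0.9472 kΩ.
Fractional drop under load = R_th/(R_th + R_L) = 0.9472 / (0.9472 + 18.0) = 0.04999.
So the output falls by 5.00 %.

5.00 %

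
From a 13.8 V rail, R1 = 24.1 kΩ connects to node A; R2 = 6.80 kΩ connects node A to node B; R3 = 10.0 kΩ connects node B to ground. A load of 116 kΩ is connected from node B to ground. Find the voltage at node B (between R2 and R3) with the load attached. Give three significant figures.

V ≈ 3.17 V

At node B, R3 is in parallel with the load: R3‖R_L = 9.206 kΩ.
Below node A the resistance is R2 + (R3‖R_L) = 16.01 kΩ, so V_A = 13.8 × 16.01/40.11 = 5.508 V.
Then V_B = V_A × (R3‖R_L)/(R2 + R3‖R_L) = 5.508 × 9.206/16.01 = 3.17 V.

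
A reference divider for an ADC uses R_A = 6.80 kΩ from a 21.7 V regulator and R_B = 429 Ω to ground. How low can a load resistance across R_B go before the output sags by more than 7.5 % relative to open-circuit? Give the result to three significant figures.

R_L(min) ≈ 4.98 kΩ

Output resistance R_th = R_A‖R_B = (6800 × 429)/7229 = 403.5 Ω.
The fractional drop is R_th/(R_th + R_L); requiring this ≤ 0.0750 gives R_L ≥ R_th(1/0.0750 − 1) = 403.5 × 12.33 = 4.98 kΩ.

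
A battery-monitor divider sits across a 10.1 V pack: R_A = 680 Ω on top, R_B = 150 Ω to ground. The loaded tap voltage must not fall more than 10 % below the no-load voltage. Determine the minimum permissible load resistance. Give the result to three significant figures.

R_L(min) ≈ 1.11 kΩ

Output resistance R_th = R_A‖R_B = (680 × 150)/830.0 = 122.9 Ω.
The fractional drop is R_th/(R_th + R_L); requiring this ≤ 0.100 gives R_L ≥ R_th(1/0.100 − 1) = 122.9 × 9.000 = 1.11 kΩ.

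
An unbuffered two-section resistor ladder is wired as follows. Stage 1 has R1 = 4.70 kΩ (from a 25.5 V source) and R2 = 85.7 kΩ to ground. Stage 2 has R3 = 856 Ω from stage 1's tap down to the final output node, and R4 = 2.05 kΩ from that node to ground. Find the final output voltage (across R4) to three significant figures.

V_out ≈ 6.73 V

Stage 2 presents R3+R4 = 2906 Ω as a load on stage 1's tap.
Stage 1's lower leg becomes R2‖(R3+R4) = 2811 Ω, so V_mid = 25.5 × 2811/7511 = 9.543 V.
Stage 2 is itself unloaded: V_out = V_mid × R4/(R3+R4) = 9.543 × 2050/2906 = 6.73 V.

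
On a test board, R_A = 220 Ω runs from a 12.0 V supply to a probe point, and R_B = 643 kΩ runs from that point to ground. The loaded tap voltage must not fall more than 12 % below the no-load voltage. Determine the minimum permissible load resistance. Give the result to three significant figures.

Output resistance R_th = R_A‖R_B = (220 × 643000)/643200 = 219.9 Ω.
The fractional drop is R_th/(R_th + R_L); requiring this ≤ 0.120 gives R_L ≥ R_th(1/0.120 − 1) = 219.9 × 7.333 = 1.61 kΩ.

R_L(min) ≈ 1.61 kΩ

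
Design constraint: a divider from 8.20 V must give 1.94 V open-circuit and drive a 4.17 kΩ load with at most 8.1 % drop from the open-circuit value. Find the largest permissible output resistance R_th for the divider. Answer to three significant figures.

R_th ≤ 368 Ω

Loading drop = R_th/(R_th + R_L) ≤ 0.0810, so R_th ≤ R_L · ε/(1−ε) = 4.17 kΩ × 0.0810/0.9190 = 368 Ω.
(Any R1, R2 with R2/(R1+R2) = 0.237 and R1‖R2 ≤ 368 Ω will meet the spec.)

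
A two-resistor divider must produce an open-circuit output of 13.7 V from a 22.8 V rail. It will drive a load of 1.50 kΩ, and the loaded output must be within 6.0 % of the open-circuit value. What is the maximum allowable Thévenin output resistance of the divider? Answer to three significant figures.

Loading drop = R_th/(R_th + R_L) ≤ 0.0600, so R_th ≤ R_L · ε/(1−ε) = 1.50 kΩ × 0.0600/0.9400 = 95.7 Ω.

R_th ≤ 95.7 Ω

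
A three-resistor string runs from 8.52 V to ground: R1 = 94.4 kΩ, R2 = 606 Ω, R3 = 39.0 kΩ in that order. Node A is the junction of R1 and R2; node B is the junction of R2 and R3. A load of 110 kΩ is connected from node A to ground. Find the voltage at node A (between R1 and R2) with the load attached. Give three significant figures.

Below node A the series string R2+R3 = 39610 Ω sits in parallel with the 110000 Ω load: 29120 Ω.
V_A = 8.52 × 29120/(94400 + 29120) = 2.01 V.

V ≈ 2.01 V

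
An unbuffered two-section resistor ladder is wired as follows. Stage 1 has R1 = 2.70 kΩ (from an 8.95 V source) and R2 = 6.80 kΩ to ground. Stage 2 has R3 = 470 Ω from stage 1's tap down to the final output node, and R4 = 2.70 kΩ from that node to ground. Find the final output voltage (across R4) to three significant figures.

V_out ≈ 3.39 V

Stage 2 presents R3+R4 = 3170 Ω as a load on stage 1's tap.
Stage 1's lower leg becomes R2‖(R3+R4) = 2162 Ω, so V_mid = 8.95 × 2162/4862 = 3.980 V.
Stage 2 is itself unloaded: V_out = V_mid × R4/(R3+R4) = 3.980 × 2700/3170 = 3.39 V.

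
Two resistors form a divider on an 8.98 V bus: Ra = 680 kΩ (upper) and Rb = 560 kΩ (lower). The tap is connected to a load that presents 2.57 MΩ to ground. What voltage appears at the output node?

The load sits in parallel with Rb: Rb‖R_L = (560 × 2570) / (560 + 2570) = 459.8 kΩ.
V_out = 8.98 × 459.8 / (680 + 459.8) = 8.98 × 459.8/1140 = 3.62 V.
(Unloaded it would have been 4.06 V.)

V_out ≈ 3.62 V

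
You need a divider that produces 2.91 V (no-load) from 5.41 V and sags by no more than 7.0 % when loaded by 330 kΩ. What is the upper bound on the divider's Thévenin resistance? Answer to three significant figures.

Loading drop = R_th/(R_th + R_L) ≤ 0.0700, so R_th ≤ R_L · ε/(1−ε) = 330 kΩ × 0.0700/0.9300 = 24.8 kΩ.

R_th ≤ 24.8 kΩ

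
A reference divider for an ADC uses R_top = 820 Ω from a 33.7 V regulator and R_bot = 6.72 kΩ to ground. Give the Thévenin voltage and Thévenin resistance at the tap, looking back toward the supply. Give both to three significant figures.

V_th is the open-circuit tap voltage: 33.7 × 6720/(820 + 6720) = 30.0 V.
With the supply zeroed, R_top and R_bot appear in parallel from the tap: R_th = R_top‖R_bot = (820 × 6720)/7540 = 731 Ω.

V_th = 30.0 V, R_th = 731 Ω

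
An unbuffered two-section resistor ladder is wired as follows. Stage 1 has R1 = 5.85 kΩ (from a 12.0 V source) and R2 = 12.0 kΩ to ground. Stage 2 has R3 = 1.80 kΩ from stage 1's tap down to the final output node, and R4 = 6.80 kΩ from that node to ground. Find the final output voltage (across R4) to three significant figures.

Stage 2 presents R3+R4 = 8.600 kΩ as a load on stage 1's tap.
Stage 1's lower leg becomes R2‖(R3+R4) = 5.010 kΩ, so V_mid = 12.0 × 5.010/10.86 = 5.536 V.
Stage 2 is itself unloaded: V_out = V_mid × R4/(R3+R4) = 5.536 × 6.80/8.600 = 4.38 V.

V_out ≈ 4.38 V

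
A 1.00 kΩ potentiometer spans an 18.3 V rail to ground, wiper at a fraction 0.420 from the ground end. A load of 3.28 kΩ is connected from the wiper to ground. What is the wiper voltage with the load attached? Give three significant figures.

V ≈ 7.15 V

The wiper splits the pot into (1−α)R = 580.0 Ω above and αR = 420.0 Ω below.
Lower section ‖ load = 372.3 Ω.
V_wiper = 18.3 × 372.3/(580.0 + 372.3) = 7.15 V.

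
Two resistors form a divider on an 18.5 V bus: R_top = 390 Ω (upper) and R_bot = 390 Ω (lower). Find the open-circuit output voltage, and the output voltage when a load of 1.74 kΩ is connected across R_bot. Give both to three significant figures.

Open-circuit: V = 18.5 × 390/(390 + 390) = 9.25 V.
With the load, R_bot becomes R_bot‖R_L = 318.6 Ω, so V = 18.5 × 318.6/708.6 = 8.32 V.

Unloaded: 9.25 V; loaded: 8.32 V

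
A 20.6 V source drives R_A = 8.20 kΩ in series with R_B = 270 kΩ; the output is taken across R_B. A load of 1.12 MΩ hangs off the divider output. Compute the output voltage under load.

The load sits in parallel with R_B: R_B‖R_L = (270 × 1120) / (270 + 1120) = 217.6 kΩ.
V_out = 20.6 × 217.6 / (8.20 + 217.6) = 20.6 × 217.6/225.8 = 19.9 V.

V_out ≈ 19.9 V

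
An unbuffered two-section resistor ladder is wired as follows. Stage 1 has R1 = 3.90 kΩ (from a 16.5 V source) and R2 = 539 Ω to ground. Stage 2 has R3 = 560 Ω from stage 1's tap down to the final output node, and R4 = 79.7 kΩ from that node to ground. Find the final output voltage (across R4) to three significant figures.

V_out ≈ 1.98 V

Stage 2 presents R3+R4 = 80260 Ω as a load on stage 1's tap.
Stage 1's lower leg becomes R2‖(R3+R4) = 535.4 Ω, so V_mid = 16.5 × 535.4/4435 = 1.992 V.
Stage 2 is itself unloaded: V_out = V_mid × R4/(R3+R4) = 1.992 × 79700/80260 = 1.98 V.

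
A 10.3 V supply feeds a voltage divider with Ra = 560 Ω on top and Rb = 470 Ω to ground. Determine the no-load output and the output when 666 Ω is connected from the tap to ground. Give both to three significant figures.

Open-circuit: V = 10.3 × 470/(560 + 470) = 4.70 V.
With the load, Rb becomes Rb‖R_L = 275.5 Ω, so V = 10.3 × 275.5/835.5 = 3.40 V.

Unloaded: 4.70 V; loaded: 3.40 V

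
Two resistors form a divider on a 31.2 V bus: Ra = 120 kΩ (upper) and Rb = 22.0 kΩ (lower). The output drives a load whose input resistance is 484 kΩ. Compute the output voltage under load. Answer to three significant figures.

The load sits in parallel with Rb: Rb‖R_L = (22.0 × 484) / (22.0 + 484) = 21.04 kΩ.
V_out = 31.2 × 21.04 / (120 + 21.04) = 31.2 × 21.04/141.0 = 4.65 V.

V_out ≈ 4.65 V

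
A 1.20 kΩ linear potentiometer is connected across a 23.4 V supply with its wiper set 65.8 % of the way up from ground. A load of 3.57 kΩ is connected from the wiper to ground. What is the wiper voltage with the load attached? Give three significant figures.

The wiper splits the pot into (1−α)R = 410.4 Ω above and αR = 789.6 Ω below.
Lower section ‖ load = 646.6 Ω.
V_wiper = 23.4 × 646.6/(410.4 + 646.6) = 14.3 V.

V ≈ 14.3 V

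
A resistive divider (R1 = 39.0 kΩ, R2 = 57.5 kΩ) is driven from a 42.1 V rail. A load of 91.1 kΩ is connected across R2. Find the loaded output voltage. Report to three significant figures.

V_out ≈ 20.0 V

The load sits in parallel with R2: R2‖R_L = (57.5 × 91.1) / (57.5 + 91.1) = 35.25 kΩ.
V_out = 42.1 × 35.25 / (39.0 + 35.25) = 42.1 × 35.25/74.25 = 20.0 V.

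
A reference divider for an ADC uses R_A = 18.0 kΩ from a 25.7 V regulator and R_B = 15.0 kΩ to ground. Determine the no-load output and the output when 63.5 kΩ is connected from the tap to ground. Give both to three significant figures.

Open-circuit: V = 25.7 × 15.0/(18.0 + 15.0) = 11.7 V.
With the load, R_B becomes R_B‖R_L = 12.13 kΩ, so V = 25.7 × 12.13/30.13 = 10.3 V.

Unloaded: 11.7 V; loaded: 10.3 V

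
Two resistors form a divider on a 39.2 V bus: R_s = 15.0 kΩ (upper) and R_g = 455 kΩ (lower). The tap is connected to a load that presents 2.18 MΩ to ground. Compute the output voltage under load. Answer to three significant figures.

V_out ≈ 37.7 V

The load sits in parallel with R_g: R_g‖R_L = (455 × 2180) / (455 + 2180) = 376.4 kΩ.
V_out = 39.2 × 376.4 / (15.0 + 376.4) = 39.2 × 376.4/391.4 = 37.7 V.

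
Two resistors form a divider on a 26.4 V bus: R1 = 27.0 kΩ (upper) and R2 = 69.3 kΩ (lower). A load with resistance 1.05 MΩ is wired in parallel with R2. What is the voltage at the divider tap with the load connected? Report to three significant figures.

The load sits in parallel with R2: R2‖R_L = (69.3 × 1050) / (69.3 + 1050) = 65.01 kΩ.
V_out = 26.4 × 65.01 / (27.0 + 65.01) = 26.4 × 65.01/92.01 = 18.7 V.
(Unloaded it would have been 19.0 V.)

V_out ≈ 18.7 V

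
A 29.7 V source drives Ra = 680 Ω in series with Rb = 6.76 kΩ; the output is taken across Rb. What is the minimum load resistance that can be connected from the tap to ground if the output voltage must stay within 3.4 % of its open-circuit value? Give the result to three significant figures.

Output resistance R_th = Ra‖Rb = (680 × 6760)/7440 = 617.8 Ω.
The fractional drop is R_th/(R_th + R_L); requiring this ≤ 0.0340 gives R_L ≥ R_th(1/0.0340 − 1) = 617.8 × 28.41 = 17.6 kΩ.

R_L(min) ≈ 17.6 kΩ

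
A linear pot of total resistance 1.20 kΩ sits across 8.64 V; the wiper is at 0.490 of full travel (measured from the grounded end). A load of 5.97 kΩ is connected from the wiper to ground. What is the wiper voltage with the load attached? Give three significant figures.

V ≈ 4.03 V

The wiper splits the pot into (1−α)R = 612.0 Ω above and αR = 588.0 Ω below.
Lower section ‖ load = 535.3 Ω.
V_wiper = 8.64 × 535.3/(612.0 + 535.3) = 4.03 V.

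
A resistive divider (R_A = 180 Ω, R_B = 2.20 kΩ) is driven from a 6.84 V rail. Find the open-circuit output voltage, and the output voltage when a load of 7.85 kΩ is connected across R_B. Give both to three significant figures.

Unloaded: 6.32 V; loaded: 6.19 V

Open-circuit: V = 6.84 × 2200/(180 + 2200) = 6.32 V.
With the load, R_B becomes R_B‖R_L = 1718 Ω, so V = 6.84 × 1718/1898 = 6.19 V.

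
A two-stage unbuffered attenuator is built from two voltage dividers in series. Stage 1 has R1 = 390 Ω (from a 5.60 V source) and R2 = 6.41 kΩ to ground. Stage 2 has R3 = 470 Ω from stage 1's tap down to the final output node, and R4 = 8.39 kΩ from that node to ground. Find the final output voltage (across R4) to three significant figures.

Stage 2 presents R3+R4 = 8860 Ω as a load on stage 1's tap.
Stage 1's lower leg becomes R2‖(R3+R4) = 3719 Ω, so V_mid = 5.60 × 3719/4109 = 5.069 V.
Stage 2 is itself unloaded: V_out = V_mid × R4/(R3+R4) = 5.069 × 8390/8860 = 4.80 V.

V_out ≈ 4.80 V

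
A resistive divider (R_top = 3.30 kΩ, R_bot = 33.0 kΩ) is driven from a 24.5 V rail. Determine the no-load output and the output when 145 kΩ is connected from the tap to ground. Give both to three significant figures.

Open-circuit: V = 24.5 × 33.0/(3.30 + 33.0) = 22.3 V.
With the load, R_bot becomes R_bot‖R_L = 26.88 kΩ, so V = 24.5 × 26.88/30.18 = 21.8 V.

Unloaded: 22.3 V; loaded: 21.8 V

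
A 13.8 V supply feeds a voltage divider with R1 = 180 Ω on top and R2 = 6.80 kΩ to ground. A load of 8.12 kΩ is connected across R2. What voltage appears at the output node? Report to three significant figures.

The load sits in parallel with R2: R2‖R_L = (6800 × 8120) / (6800 + 8120) = 3701 Ω.
V_out = 13.8 × 3701 / (180 + 3701) = 13.8 × 3701/3881 = 13.2 V.
(Unloaded it would have been 13.4 V.)

V_out ≈ 13.2 V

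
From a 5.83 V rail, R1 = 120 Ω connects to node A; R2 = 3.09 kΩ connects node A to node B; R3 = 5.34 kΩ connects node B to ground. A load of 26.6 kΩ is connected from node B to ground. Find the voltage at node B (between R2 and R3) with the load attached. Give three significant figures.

V ≈ 3.39 V

At node B, R3 is in parallel with the load: R3‖R_L = 4447 Ω.
Below node A the resistance is R2 + (R3‖R_L) = 7537 Ω, so V_A = 5.83 × 7537/7657 = 5.739 V.
Then V_B = V_A × (R3‖R_L)/(R2 + R3‖R_L) = 5.739 × 4447/7537 = 3.39 V.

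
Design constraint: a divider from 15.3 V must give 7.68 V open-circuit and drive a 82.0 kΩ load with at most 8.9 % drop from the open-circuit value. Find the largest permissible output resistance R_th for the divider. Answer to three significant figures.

R_th ≤ 8.01 kΩ

Loading drop = R_th/(R_th + R_L) ≤ 0.0890, so R_th ≤ R_L · ε/(1−ε) = 82.0 kΩ × 0.0890/0.9110 = 8.01 kΩ.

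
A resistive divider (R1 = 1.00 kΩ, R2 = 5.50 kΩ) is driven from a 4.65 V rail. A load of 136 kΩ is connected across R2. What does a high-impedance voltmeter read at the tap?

V_out ≈ 3.91 V

The load sits in parallel with R2: R2‖R_L = (5.50 × 136) / (5.50 + 136) = 5.286 kΩ.
V_out = 4.65 × 5.286 / (1.00 + 5.286) = 4.65 × 5.286/6.286 = 3.91 V.
(Unloaded it would have been 3.93 V.)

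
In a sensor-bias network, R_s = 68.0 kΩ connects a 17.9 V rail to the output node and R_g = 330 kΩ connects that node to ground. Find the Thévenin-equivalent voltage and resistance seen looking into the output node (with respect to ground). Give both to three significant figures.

V_th = 14.8 V, R_th = 56.4 kΩ

V_th is the open-circuit tap voltage: 17.9 × 330/(68.0 + 330) = 14.8 V.
With the supply zeroed, R_s and R_g appear in parallel from the tap: R_th = R_s‖R_g = (68.0 × 330)/398.0 = 56.4 kΩ.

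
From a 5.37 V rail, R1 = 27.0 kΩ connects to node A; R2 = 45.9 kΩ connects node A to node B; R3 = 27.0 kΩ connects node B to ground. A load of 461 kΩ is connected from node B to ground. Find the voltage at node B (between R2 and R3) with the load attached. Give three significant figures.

At node B, R3 is in parallel with the load: R3‖R_L = 25.51 kΩ.
Below node A the resistance is R2 + (R3‖R_L) = 71.41 kΩ, so V_A = 5.37 × 71.41/98.41 = 3.897 V.
Then V_B = V_A × (R3‖R_L)/(R2 + R3‖R_L) = 3.897 × 25.51/71.41 = 1.39 V.

V ≈ 1.39 V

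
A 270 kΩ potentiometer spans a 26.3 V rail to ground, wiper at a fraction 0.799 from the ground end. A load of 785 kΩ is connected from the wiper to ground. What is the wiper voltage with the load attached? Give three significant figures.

V ≈ 19.9 V

The wiper splits the pot into (1−α)R = 54.27 kΩ above and αR = 215.7 kΩ below.
Lower section ‖ load = 169.2 kΩ.
V_wiper = 26.3 × 169.2/(54.27 + 169.2) = 19.9 V.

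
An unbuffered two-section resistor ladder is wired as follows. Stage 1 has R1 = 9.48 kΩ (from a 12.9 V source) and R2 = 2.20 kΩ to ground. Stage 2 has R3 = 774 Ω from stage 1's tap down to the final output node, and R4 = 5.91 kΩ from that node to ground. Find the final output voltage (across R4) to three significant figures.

Stage 2 presents R3+R4 = 6684 Ω as a load on stage 1's tap.
Stage 1's lower leg becomes R2‖(R3+R4) = 1655 Ω, so V_mid = 12.9 × 1655/11140 = 1.918 V.
Stage 2 is itself unloaded: V_out = V_mid × R4/(R3+R4) = 1.918 × 5910/6684 = 1.70 V.

V_out ≈ 1.70 V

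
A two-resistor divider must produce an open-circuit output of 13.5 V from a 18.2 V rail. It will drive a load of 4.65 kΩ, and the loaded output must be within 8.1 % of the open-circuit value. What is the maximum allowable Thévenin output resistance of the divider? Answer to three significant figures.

R_th ≤ 410 Ω

Loading drop = R_th/(R_th + R_L) ≤ 0.0810, so R_th ≤ R_L · ε/(1−ε) = 4.65 kΩ × 0.0810/0.9190 = 410 Ω.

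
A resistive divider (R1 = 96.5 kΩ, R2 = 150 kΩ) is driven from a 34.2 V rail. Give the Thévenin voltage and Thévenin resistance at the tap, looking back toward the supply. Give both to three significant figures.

V_th is the open-circuit tap voltage: 34.2 × 150/(96.5 + 150) = 20.8 V.
With the supply zeroed, R1 and R2 appear in parallel from the tap: R_th = R1‖R2 = (96.5 × 150)/246.5 = 58.7 kΩ.

V_th = 20.8 V, R_th = 58.7 kΩ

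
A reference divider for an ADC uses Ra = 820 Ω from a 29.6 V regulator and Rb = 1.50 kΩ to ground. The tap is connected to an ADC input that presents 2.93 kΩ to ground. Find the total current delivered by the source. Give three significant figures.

I ≈ 16.3 mA

Rb‖R_L = 992.1 Ω, so the source sees Ra + Rb‖R_L = 1812 Ω.
I = 29.6 V / 1812 Ω = 16.3 mA.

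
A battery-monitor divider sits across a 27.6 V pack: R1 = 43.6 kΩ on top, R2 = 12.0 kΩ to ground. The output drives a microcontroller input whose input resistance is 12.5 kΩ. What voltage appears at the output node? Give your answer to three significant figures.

V_out ≈ 3.40 V

The load sits in parallel with R2: R2‖R_L = (12.0 × 12.5) / (12.0 + 12.5) = 6.122 kΩ.
V_out = 27.6 × 6.122 / (43.6 + 6.122) = 27.6 × 6.122/49.72 = 3.40 V.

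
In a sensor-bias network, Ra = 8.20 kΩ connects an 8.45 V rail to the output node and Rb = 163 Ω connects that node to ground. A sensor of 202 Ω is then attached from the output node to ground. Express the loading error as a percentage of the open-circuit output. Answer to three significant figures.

44.2 %

Unloaded V = 8.45 × 163/8363 = 0.1647 V.
Loaded: Rb‖R_L = 90.21 Ω, giving V = 8.45 × 90.21/8290 = 0.09195 V.
Drop = (0.1647 − 0.09195) / 0.1647 = 44.2 %.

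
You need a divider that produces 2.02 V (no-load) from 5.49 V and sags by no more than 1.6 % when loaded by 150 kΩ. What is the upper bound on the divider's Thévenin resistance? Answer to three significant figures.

Loading drop = R_th/(R_th + R_L) ≤ 0.0160, so R_th ≤ R_L · ε/(1−ε) = 150 kΩ × 0.0160/0.9840 = 2.44 kΩ.

R_th ≤ 2.44 kΩ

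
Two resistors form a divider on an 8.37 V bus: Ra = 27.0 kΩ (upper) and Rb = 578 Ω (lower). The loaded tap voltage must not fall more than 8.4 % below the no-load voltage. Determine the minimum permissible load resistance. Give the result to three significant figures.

R_L(min) ≈ 6.17 kΩ

Output resistance R_th = Ra‖Rb = (27000 × 578)/27580 = 565.9 Ω.
The fractional drop is R_th/(R_th + R_L); requiring this ≤ 0.0840 gives R_L ≥ R_th(1/0.0840 − 1) = 565.9 × 10.90 = 6.17 kΩ.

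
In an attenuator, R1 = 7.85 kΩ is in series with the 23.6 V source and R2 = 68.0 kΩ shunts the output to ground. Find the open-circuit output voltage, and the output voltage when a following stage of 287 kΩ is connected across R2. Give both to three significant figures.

Open-circuit: V = 23.6 × 68.0/(7.85 + 68.0) = 21.2 V.
With the load, R2 becomes R2‖R_L = 54.97 kΩ, so V = 23.6 × 54.97/62.82 = 20.7 V.

Unloaded: 21.2 V; loaded: 20.7 V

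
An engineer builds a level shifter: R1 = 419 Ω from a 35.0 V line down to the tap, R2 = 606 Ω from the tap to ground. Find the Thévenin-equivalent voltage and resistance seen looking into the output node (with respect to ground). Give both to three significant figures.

V_th is the open-circuit tap voltage: 35.0 × 606/(419 + 606) = 20.7 V.
With the supply zeroed, R1 and R2 appear in parallel from the tap: R_th = R1‖R2 = (419 × 606)/1025 = 248 Ω.

V_th = 20.7 V, R_th = 248 Ω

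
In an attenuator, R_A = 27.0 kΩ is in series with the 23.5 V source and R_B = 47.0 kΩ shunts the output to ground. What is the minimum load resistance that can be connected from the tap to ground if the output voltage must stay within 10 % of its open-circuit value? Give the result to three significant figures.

R_L(min) ≈ 154 kΩ

Output resistance R_th = R_A‖R_B = (27.0 × 47.0)/74.00 = 17.15 kΩ.
The fractional drop is R_th/(R_th + R_L); requiring this ≤ 0.100 gives R_L ≥ R_th(1/0.100 − 1) = 17.15 × 9.000 = 154 kΩ.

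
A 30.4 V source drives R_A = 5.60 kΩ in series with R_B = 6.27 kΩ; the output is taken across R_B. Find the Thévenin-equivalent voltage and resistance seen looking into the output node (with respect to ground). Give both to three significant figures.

V_th is the open-circuit tap voltage: 30.4 × 6.27/(5.60 + 6.27) = 16.1 V.
With the supply zeroed, R_A and R_B appear in parallel from the tap: R_th = R_A‖R_B = (5.60 × 6.27)/11.87 = 2.96 kΩ.

V_th = 16.1 V, R_th = 2.96 kΩ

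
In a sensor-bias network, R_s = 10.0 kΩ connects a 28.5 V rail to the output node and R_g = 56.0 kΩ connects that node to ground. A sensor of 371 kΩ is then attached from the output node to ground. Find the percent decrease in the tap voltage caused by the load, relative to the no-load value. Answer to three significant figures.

2.24 %

The divider's output (Thévenin) resistance is R_s‖R_g = 8.485 kΩ.
Fractional drop under load = R_th/(R_th + R_L) = 8.485 / (8.485 + 371) = 0.02236.
So the output falls by 2.24 %.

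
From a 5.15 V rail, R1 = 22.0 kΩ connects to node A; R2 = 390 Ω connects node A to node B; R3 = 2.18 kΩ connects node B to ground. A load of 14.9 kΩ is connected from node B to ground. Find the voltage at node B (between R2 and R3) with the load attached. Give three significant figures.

V ≈ 0.403 V

At node B, R3 is in parallel with the load: R3‖R_L = 1902 Ω.
Below node A the resistance is R2 + (R3‖R_L) = 2292 Ω, so V_A = 5.15 × 2292/24290 = 0.4859 V.
Then V_B = V_A × (R3‖R_L)/(R2 + R3‖R_L) = 0.4859 × 1902/2292 = 0.403 V.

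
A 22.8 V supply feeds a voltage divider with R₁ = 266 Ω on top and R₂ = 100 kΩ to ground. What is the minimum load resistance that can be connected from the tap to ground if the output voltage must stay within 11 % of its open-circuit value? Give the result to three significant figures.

Output resistance R_th = R₁‖R₂ = (266 × 100000)/100300 = 265.3 Ω.
The fractional drop is R_th/(R_th + R_L); requiring this ≤ 0.110 gives R_L ≥ R_th(1/0.110 − 1) = 265.3 × 8.091 = 2.15 kΩ.

R_L(min) ≈ 2.15 kΩ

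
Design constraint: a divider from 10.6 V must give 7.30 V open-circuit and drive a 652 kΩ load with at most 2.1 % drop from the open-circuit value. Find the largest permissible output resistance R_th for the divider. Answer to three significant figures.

R_th ≤ 14.0 kΩ

Loading drop = R_th/(R_th + R_L) ≤ 0.0210, so R_th ≤ R_L · ε/(1−ε) = 652 kΩ × 0.0210/0.9790 = 14.0 kΩ.
(Any R1, R2 with R2/(R1+R2) = 0.689 and R1‖R2 ≤ 14.0 kΩ will meet the spec.)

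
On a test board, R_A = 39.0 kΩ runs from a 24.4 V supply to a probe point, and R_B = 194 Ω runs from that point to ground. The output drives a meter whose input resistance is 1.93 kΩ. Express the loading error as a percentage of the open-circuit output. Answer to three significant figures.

The divider's output (Thévenin) resistance is R_A‖R_B = 193.0 Ω.
Fractional drop under load = R_th/(R_th + R_L) = 193.0 / (193.0 + 1930) = 0.09093.
So the output falls by 9.09 %.

9.09 %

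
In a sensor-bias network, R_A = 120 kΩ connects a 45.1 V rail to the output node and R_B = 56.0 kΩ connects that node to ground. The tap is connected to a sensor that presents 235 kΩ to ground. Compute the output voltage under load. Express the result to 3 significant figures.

V_out ≈ 12.3 V

The load sits in parallel with R_B: R_B‖R_L = (56.0 × 235) / (56.0 + 235) = 45.22 kΩ.
V_out = 45.1 × 45.22 / (120 + 45.22) = 45.1 × 45.22/165.2 = 12.3 V.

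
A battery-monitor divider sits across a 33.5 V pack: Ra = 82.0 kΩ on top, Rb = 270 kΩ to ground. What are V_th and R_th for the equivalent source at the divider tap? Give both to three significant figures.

V_th is the open-circuit tap voltage: 33.5 × 270/(82.0 + 270) = 25.7 V.
With the supply zeroed, Ra and Rb appear in parallel from the tap: R_th = Ra‖Rb = (82.0 × 270)/352.0 = 62.9 kΩ.

V_th = 25.7 V, R_th = 62.9 kΩ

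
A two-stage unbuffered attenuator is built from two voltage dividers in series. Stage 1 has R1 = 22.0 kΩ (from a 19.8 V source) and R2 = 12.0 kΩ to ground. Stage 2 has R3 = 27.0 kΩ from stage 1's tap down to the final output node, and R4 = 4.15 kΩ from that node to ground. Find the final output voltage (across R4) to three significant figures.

Stage 2 presents R3+R4 = 31.15 kΩ as a load on stage 1's tap.
Stage 1's lower leg becomes R2‖(R3+R4) = 8.663 kΩ, so V_mid = 19.8 × 8.663/30.66 = 5.594 V.
Stage 2 is itself unloaded: V_out = V_mid × R4/(R3+R4) = 5.594 × 4.15/31.15 = 0.745 V.

V_out ≈ 0.745 V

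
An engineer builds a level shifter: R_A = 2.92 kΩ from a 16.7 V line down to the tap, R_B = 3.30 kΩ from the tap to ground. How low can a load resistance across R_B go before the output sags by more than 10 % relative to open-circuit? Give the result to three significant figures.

R_L(min) ≈ 13.9 kΩ

Output resistance R_th = R_A‖R_B = (2.92 × 3.30)/6.220 = 1.549 kΩ.
The fractional drop is R_th/(R_th + R_L); requiring this ≤ 0.100 gives R_L ≥ R_th(1/0.100 − 1) = 1.549 × 9.000 = 13.9 kΩ.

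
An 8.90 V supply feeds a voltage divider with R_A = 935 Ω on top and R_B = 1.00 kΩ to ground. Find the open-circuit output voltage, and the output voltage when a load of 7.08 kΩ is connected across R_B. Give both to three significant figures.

Open-circuit: V = 8.90 × 1000/(935 + 1000) = 4.60 V.
With the load, R_B becomes R_B‖R_L = 876.2 Ω, so V = 8.90 × 876.2/1811 = 4.31 V.

Unloaded: 4.60 V; loaded: 4.31 V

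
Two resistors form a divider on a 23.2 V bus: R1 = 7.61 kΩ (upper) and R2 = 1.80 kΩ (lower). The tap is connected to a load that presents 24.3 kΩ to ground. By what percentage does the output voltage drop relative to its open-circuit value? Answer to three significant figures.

5.65 %

The divider's output (Thévenin) resistance is R1‖R2 = 1.456 kΩ.
Fractional drop under load = R_th/(R_th + R_L) = 1.456 / (1.456 + 24.3) = 0.05652.
So the output falls by 5.65 %.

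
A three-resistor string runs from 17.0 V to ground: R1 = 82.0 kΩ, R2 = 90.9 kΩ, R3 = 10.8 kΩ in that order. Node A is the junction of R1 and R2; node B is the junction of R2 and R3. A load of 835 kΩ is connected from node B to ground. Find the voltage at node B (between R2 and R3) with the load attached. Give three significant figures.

At node B, R3 is in parallel with the load: R3‖R_L = 10.66 kΩ.
Below node A the resistance is R2 + (R3‖R_L) = 101.6 kΩ, so V_A = 17.0 × 101.6/183.6 = 9.406 V.
Then V_B = V_A × (R3‖R_L)/(R2 + R3‖R_L) = 9.406 × 10.66/101.6 = 0.987 V.

V ≈ 0.987 V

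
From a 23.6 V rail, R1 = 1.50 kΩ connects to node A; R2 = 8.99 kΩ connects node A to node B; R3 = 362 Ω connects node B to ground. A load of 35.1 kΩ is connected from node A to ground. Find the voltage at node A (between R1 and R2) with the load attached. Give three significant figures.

V ≈ 19.6 V

Below node A the series string R2+R3 = 9352 Ω sits in parallel with the 35100 Ω load: 7384 Ω.
V_A = 23.6 × 7384/(1500 + 7384) = 19.6 V.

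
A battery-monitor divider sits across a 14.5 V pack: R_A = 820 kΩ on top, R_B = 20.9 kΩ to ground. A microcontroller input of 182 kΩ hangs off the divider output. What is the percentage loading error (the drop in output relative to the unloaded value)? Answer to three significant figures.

10.1 %

Unloaded V = 14.5 × 20.9/840.9 = 0.36039 V.
Loaded: R_B‖R_L = 18.75 kΩ, giving V = 14.5 × 18.75/838.7 = 0.32410 V.
Drop = (0.36039 − 0.32410) / 0.36039 = 10.1 %.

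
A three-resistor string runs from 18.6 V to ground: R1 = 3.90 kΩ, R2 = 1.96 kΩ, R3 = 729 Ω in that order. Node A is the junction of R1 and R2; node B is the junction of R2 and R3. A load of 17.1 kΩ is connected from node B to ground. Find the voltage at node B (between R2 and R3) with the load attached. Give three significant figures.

V ≈ 1.98 V

At node B, R3 is in parallel with the load: R3‖R_L = 699.2 Ω.
Below node A the resistance is R2 + (R3‖R_L) = 2659 Ω, so V_A = 18.6 × 2659/6559 = 7.541 V.
Then V_B = V_A × (R3‖R_L)/(R2 + R3‖R_L) = 7.541 × 699.2/2659 = 1.98 V.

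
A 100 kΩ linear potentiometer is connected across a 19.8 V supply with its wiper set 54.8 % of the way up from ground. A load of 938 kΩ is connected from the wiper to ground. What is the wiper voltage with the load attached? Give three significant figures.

The wiper splits the pot into (1−α)R = 45.20 kΩ above and αR = 54.80 kΩ below.
Lower section ‖ load = 51.78 kΩ.
V_wiper = 19.8 × 51.78/(45.20 + 51.78) = 10.6 V.

V ≈ 10.6 V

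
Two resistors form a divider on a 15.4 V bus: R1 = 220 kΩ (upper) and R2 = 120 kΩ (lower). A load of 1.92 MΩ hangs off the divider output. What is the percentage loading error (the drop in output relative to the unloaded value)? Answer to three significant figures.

The divider's output (Thévenin) resistance is R1‖R2 = 77.65 kΩ.
Fractional drop under load = R_th/(R_th + R_L) = 77.65 / (77.65 + 1920) = 0.03887.
So the output falls by 3.89 %.

3.89 %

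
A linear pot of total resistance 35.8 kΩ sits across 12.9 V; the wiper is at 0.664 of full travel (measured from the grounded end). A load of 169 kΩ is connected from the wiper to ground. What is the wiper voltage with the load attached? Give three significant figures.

V ≈ 8.18 V

The wiper splits the pot into (1−α)R = 12.03 kΩ above and αR = 23.77 kΩ below.
Lower section ‖ load = 20.84 kΩ.
V_wiper = 12.9 × 20.84/(12.03 + 20.84) = 8.18 V.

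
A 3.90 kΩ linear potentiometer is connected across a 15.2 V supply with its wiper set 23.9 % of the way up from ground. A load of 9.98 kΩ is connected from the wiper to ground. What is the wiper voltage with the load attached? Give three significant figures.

The wiper splits the pot into (1−α)R = 2968 Ω above and αR = 932.1 Ω below.
Lower section ‖ load = 852.5 Ω.
V_wiper = 15.2 × 852.5/(2968 + 852.5) = 3.39 V.

V ≈ 3.39 V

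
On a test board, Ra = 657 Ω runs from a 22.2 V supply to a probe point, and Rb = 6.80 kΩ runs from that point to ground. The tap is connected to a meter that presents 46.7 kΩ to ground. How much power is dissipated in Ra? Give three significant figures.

Total resistance from the source is Ra + (Rb‖R_L) = 6593 Ω, so I = 22.2/6593 Ω = 3.367 mA.
P = I²·Ra = (3.367 mA)² × 657 Ω = 7.45 mW.

P ≈ 7.45 mW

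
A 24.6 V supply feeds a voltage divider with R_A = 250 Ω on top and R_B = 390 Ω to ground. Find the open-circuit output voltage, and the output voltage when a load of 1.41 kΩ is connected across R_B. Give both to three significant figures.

Unloaded: 15.0 V; loaded: 13.5 V

Open-circuit: V = 24.6 × 390/(250 + 390) = 15.0 V.
With the load, R_B becomes R_B‖R_L = 305.5 Ω, so V = 24.6 × 305.5/555.5 = 13.5 V.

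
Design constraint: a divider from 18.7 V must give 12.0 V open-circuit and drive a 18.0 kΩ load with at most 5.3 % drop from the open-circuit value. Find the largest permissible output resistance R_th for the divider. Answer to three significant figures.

R_th ≤ 1.01 kΩ

Loading drop = R_th/(R_th + R_L) ≤ 0.0530, so R_th ≤ R_L · ε/(1−ε) = 18.0 kΩ × 0.0530/0.9470 = 1.01 kΩ.
(Any R1, R2 with R2/(R1+R2) = 0.642 and R1‖R2 ≤ 1.01 kΩ will meet the spec.)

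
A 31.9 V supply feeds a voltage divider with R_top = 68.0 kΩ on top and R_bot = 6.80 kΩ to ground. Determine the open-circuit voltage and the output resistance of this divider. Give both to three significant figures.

V_th is the open-circuit tap voltage: 31.9 × 6.80/(68.0 + 6.80) = 2.90 V.
With the supply zeroed, R_top and R_bot appear in parallel from the tap: R_th = R_top‖R_bot = (68.0 × 6.80)/74.80 = 6.18 kΩ.

V_th = 2.90 V, R_th = 6.18 kΩ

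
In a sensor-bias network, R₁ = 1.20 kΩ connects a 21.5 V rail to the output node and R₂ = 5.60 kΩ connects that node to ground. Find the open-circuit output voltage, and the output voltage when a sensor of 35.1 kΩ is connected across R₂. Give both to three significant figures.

Unloaded: 17.7 V; loaded: 17.2 V

Open-circuit: V = 21.5 × 5.60/(1.20 + 5.60) = 17.7 V.
With the load, R₂ becomes R₂‖R_L = 4.829 kΩ, so V = 21.5 × 4.829/6.029 = 17.2 V.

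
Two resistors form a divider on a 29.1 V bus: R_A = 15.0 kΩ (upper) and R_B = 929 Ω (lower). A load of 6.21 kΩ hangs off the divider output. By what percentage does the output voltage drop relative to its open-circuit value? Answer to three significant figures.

12.3 %

Unloaded V = 29.1 × 929/15930 = 1.6971 V.
Loaded: R_B‖R_L = 808.1 Ω, giving V = 29.1 × 808.1/15810 = 1.4876 V.
Drop = (1.6971 − 1.4876) / 1.6971 = 12.3 %.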